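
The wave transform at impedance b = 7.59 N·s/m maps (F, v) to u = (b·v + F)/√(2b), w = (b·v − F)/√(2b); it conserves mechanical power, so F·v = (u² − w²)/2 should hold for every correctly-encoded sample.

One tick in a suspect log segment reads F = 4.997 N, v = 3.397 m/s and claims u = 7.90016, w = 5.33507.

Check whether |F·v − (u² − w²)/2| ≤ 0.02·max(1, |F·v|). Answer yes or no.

yes

F·v = 4.997×3.397 = 16.97481 W.
(u² − w²)/2 = (62.41253 − 28.46297)/2 = 16.97478 W.
|Δ| = 0.00003;  2% of max(1, |F·v|) = 0.33950.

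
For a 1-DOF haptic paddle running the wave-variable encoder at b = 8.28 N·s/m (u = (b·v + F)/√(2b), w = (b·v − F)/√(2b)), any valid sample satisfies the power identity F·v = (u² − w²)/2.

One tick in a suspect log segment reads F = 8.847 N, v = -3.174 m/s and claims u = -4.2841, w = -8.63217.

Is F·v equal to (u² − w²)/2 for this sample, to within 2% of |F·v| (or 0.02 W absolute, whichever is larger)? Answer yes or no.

yes

F·v = 8.847×(-3.174) = -28.08038 W.
(u² − w²)/2 = (18.35351 − 74.51436)/2 = -28.08042 W.
|Δ| = 0.00005;  2% of max(1, |F·v|) = 0.56161.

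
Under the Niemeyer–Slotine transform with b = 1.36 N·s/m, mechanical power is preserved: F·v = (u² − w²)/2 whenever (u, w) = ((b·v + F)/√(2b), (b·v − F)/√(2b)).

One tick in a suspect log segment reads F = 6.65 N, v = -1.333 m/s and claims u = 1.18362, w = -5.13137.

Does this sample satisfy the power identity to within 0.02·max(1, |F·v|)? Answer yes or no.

F·v = 6.65×(-1.333) = -8.8644 W.
(u² − w²)/2 = (1.4010 − 26.3310)/2 = -12.4650 W.
|Δ| = 3.6006;  2% of max(1, |F·v|) = 0.1773.

no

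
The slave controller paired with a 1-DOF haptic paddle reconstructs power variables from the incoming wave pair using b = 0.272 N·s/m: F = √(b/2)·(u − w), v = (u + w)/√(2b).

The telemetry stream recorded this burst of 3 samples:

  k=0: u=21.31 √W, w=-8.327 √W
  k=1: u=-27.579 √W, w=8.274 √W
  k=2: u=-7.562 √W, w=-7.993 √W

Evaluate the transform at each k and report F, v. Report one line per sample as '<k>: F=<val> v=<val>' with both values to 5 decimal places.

0: F=10.92959 v=17.60255
1: F=-13.22193 v=-26.17402
2: F=0.15894 v=-21.08971

k=0: u−w=29.63700, u+w=12.98300; √(b/2)=0.36878, √(2b)=0.73756; F=0.36878×29.637=10.92959, v=12.98300/0.73756=17.60255
k=1: u−w=-35.85300, u+w=-19.30500; √(b/2)=0.36878, √(2b)=0.73756; F=0.36878×(-35.853)=-13.22193, v=-19.30500/0.73756=-26.17402
k=2: u−w=0.43100, u+w=-15.55500; √(b/2)=0.36878, √(2b)=0.73756; F=0.36878×0.431=0.15894, v=-15.55500/0.73756=-21.08971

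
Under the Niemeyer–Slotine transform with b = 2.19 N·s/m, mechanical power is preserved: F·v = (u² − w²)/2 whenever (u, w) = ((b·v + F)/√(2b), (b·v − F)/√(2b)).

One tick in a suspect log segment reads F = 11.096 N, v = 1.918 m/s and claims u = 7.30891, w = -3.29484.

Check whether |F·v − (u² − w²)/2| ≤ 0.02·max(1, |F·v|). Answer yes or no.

F·v = 11.096×1.918 = 21.28213 W.
(u² − w²)/2 = (53.42017 − 10.85597)/2 = 21.28210 W.
|Δ| = 0.00003;  2% of max(1, |F·v|) = 0.42564.

yes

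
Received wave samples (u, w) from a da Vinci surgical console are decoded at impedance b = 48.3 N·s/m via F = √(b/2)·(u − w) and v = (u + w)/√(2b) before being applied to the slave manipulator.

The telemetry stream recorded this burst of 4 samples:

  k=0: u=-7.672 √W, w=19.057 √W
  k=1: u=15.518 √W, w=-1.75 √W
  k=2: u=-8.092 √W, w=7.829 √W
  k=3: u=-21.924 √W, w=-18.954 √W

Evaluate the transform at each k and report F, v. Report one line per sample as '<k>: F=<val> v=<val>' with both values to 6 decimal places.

k=0: u−w=-26.729000, u+w=11.385000; √(b/2)=4.914265, √(2b)=9.828530; F=4.914265×(-26.729)=-131.353388, v=11.385000/9.828530=1.158362
k=1: u−w=17.268000, u+w=13.768000; √(b/2)=4.914265, √(2b)=9.828530; F=4.914265×17.268=84.859527, v=13.768000/9.828530=1.400820
k=2: u−w=-15.921000, u+w=-0.263000; √(b/2)=4.914265, √(2b)=9.828530; F=4.914265×(-15.921)=-78.240012, v=-0.263000/9.828530=-0.026759
k=3: u−w=-2.970000, u+w=-40.878000; √(b/2)=4.914265, √(2b)=9.828530; F=4.914265×(-2.97)=-14.595367, v=-40.878000/9.828530=-4.159116

0: F=-131.353388 v=1.158362
1: F=84.859527 v=1.400820
2: F=-78.240012 v=-0.026759
3: F=-14.595367 v=-4.159116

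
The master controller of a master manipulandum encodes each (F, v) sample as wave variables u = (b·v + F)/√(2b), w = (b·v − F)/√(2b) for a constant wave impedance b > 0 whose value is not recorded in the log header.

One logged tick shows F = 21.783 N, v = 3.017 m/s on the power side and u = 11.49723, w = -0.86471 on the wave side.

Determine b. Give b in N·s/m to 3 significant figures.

b = 6.21 N·s/m

u + w = 10.6325;  u + w = √(2b)·v, so √(2b) = 10.6325/3.017 = 3.5242.
b = (√(2b))²/2 = 12.4200/2 = 6.2100.
(Check via u − w = 2F/√(2b): u − w = 12.3619, 2F/√(2b) = 12.3619.)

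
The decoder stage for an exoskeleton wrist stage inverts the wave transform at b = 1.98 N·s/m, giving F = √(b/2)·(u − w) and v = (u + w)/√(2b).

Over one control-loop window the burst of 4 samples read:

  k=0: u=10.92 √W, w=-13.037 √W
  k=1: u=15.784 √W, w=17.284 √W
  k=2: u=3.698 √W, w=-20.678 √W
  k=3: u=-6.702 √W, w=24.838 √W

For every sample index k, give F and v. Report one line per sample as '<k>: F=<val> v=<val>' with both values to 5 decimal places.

k=0: u−w=23.95700, u+w=-2.11700; √(b/2)=0.99499, √(2b)=1.98997; F=0.99499×23.957=23.83691, v=-2.11700/1.98997=-1.06383
k=1: u−w=-1.50000, u+w=33.06800; √(b/2)=0.99499, √(2b)=1.98997; F=0.99499×(-1.5)=-1.49248, v=33.06800/1.98997=16.61730
k=2: u−w=24.37600, u+w=-16.98000; √(b/2)=0.99499, √(2b)=1.98997; F=0.99499×24.376=24.25381, v=-16.98000/1.98997=-8.53277
k=3: u−w=-31.54000, u+w=18.13600; √(b/2)=0.99499, √(2b)=1.98997; F=0.99499×(-31.54)=-31.38190, v=18.13600/1.98997=9.11368

0: F=23.83691 v=-1.06383
1: F=-1.49248 v=16.61730
2: F=24.25381 v=-8.53277
3: F=-31.38190 v=9.11368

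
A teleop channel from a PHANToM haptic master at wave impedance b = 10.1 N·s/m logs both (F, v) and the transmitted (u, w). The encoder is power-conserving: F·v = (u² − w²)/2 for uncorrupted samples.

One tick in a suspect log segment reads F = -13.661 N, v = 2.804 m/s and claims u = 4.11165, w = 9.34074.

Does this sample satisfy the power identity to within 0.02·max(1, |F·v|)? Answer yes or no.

no

F·v = (-13.661)×2.804 = -38.30544 W.
(u² − w²)/2 = (16.90567 − 87.24942)/2 = -35.17188 W.
|Δ| = 3.13356;  2% of max(1, |F·v|) = 0.76611.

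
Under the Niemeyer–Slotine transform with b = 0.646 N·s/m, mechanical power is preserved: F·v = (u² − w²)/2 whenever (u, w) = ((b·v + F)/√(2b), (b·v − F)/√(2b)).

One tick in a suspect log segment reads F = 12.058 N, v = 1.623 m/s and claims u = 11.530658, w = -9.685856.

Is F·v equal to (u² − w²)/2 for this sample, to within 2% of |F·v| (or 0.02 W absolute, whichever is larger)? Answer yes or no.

F·v = 12.058×1.623 = 19.570134 W.
(u² − w²)/2 = (132.956074 − 93.815806)/2 = 19.570134 W.
|Δ| = 0.000000;  2% of max(1, |F·v|) = 0.391403.

yes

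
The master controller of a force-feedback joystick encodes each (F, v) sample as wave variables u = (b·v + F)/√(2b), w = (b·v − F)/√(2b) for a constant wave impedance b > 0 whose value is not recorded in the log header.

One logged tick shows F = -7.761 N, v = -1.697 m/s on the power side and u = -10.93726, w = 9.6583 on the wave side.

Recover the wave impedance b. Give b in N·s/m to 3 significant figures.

b = 0.284 N·s/m

u + w = -1.27896;  u + w = √(2b)·v, so √(2b) = -1.27896/(-1.697) = 0.75366.
b = (√(2b))²/2 = 0.56800/2 = 0.28400.
(Check via u − w = 2F/√(2b): u − w = -20.59556, 2F/√(2b) = -20.59551.)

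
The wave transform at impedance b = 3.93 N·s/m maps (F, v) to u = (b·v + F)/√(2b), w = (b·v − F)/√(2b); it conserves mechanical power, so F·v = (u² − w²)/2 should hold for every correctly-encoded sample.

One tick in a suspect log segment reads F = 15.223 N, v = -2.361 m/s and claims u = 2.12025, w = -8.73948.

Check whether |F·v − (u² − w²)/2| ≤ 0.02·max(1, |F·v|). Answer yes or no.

yes

F·v = 15.223×(-2.361) = -35.94150 W.
(u² − w²)/2 = (4.49546 − 76.37851)/2 = -35.94153 W.
|Δ| = 0.00002;  2% of max(1, |F·v|) = 0.71883.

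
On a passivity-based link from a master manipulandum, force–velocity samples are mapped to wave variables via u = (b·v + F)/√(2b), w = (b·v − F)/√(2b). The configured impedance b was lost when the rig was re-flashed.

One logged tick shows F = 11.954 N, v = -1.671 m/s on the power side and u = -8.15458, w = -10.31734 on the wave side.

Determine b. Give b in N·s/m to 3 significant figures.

b = 61.1 N·s/m

u + w = -18.4719;  u + w = √(2b)·v, so √(2b) = -18.4719/(-1.671) = 11.0544.
b = (√(2b))²/2 = 122.2000/2 = 61.1000.
(Check via u − w = 2F/√(2b): u − w = 2.1628, 2F/√(2b) = 2.1628.)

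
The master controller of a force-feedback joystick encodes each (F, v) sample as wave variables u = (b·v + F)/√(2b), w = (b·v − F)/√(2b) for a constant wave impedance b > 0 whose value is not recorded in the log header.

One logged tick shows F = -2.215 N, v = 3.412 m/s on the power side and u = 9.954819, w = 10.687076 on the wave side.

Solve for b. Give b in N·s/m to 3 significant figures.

b = 18.3 N·s/m

u + w = 20.641895;  u + w = √(2b)·v, so √(2b) = 20.641895/3.412 = 6.049793.
b = (√(2b))²/2 = 36.600000/2 = 18.300000.
(Check via u − w = 2F/√(2b): u − w = -0.732257, 2F/√(2b) = -0.732256.)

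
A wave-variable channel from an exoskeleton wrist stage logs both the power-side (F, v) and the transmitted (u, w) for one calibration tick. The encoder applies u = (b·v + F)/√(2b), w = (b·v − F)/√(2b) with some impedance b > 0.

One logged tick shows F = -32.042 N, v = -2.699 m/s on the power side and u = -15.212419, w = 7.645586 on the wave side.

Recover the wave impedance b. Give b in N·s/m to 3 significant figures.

u + w = -7.566833;  u + w = √(2b)·v, so √(2b) = -7.566833/(-2.699) = 2.803569.
b = (√(2b))²/2 = 7.860000/2 = 3.930000.
(Check via u − w = 2F/√(2b): u − w = -22.858005, 2F/√(2b) = -22.858006.)

b = 3.93 N·s/m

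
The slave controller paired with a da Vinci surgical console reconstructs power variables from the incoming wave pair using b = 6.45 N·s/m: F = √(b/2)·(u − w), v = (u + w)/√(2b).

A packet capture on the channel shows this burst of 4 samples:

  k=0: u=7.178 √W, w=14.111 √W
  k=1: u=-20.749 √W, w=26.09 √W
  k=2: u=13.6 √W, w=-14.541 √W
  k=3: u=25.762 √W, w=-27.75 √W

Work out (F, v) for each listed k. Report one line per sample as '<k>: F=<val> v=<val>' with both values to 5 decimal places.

k=0: u−w=-6.93300, u+w=21.28900; √(b/2)=1.79583, √(2b)=3.59166; F=1.79583×(-6.933)=-12.45048, v=21.28900/3.59166=5.92735
k=1: u−w=-46.83900, u+w=5.34100; √(b/2)=1.79583, √(2b)=3.59166; F=1.79583×(-46.839)=-84.11481, v=5.34100/3.59166=1.48706
k=2: u−w=28.14100, u+w=-0.94100; √(b/2)=1.79583, √(2b)=3.59166; F=1.79583×28.141=50.53641, v=-0.94100/3.59166=-0.26200
k=3: u−w=53.51200, u+w=-1.98800; √(b/2)=1.79583, √(2b)=3.59166; F=1.79583×53.512=96.09837, v=-1.98800/3.59166=-0.55350

0: F=-12.45048 v=5.92735
1: F=-84.11481 v=1.48706
2: F=50.53641 v=-0.26200
3: F=96.09837 v=-0.55350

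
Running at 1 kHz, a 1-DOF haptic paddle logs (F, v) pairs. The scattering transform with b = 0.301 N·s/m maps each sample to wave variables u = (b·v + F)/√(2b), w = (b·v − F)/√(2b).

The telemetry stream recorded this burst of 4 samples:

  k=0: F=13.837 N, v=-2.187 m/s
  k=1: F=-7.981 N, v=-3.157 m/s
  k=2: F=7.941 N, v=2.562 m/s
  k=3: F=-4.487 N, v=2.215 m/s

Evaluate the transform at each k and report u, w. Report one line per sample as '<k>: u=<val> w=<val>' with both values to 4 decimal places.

k=0: b·v=0.301×(-2.187)=-0.6583; √(2b)=0.7759; u=(-0.6583+13.837)/0.7759=16.9854, w=(-0.6583−13.837)/0.7759=-18.6822
k=1: b·v=0.301×(-3.157)=-0.9503; √(2b)=0.7759; u=(-0.9503+(-7.981))/0.7759=-11.5110, w=(-0.9503−(-7.981))/0.7759=9.0616
k=2: b·v=0.301×2.562=0.7712; √(2b)=0.7759; u=(0.7712+7.941)/0.7759=11.2287, w=(0.7712−7.941)/0.7759=-9.2408
k=3: b·v=0.301×2.215=0.6667; √(2b)=0.7759; u=(0.6667+(-4.487))/0.7759=-4.9238, w=(0.6667−(-4.487))/0.7759=6.6424

0: u=16.9854 w=-18.6822
1: u=-11.5110 w=9.0616
2: u=11.2287 w=-9.2408
3: u=-4.9238 w=6.6424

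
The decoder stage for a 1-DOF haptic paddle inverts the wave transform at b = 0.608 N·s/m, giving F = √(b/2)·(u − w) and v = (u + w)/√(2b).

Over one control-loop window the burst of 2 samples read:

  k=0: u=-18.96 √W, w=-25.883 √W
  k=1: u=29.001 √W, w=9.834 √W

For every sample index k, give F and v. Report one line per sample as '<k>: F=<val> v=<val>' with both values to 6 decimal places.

k=0: u−w=6.923000, u+w=-44.843000; √(b/2)=0.551362, √(2b)=1.102724; F=0.551362×6.923=3.817079, v=-44.843000/1.102724=-40.665664
k=1: u−w=19.167000, u+w=38.835000; √(b/2)=0.551362, √(2b)=1.102724; F=0.551362×19.167=10.567954, v=38.835000/1.102724=35.217338

0: F=3.817079 v=-40.665664
1: F=10.567954 v=35.217338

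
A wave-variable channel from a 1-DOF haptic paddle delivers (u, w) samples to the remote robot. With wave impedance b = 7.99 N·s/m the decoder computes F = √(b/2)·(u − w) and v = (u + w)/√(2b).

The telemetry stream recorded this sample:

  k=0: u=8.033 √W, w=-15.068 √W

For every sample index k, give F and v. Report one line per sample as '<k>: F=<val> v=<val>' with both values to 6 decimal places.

0: F=46.173115 v=-1.759850

k=0: u−w=23.101000, u+w=-7.035000; √(b/2)=1.998750, √(2b)=3.997499; F=1.998750×23.101=46.173115, v=-7.035000/3.997499=-1.759850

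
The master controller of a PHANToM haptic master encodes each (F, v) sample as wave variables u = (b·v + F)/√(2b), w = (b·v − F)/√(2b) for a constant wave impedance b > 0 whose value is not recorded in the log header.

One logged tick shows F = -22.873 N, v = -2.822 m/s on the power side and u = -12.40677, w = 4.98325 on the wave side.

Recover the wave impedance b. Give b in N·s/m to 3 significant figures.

u + w = -7.42352;  u + w = √(2b)·v, so √(2b) = -7.42352/(-2.822) = 2.63059.
b = (√(2b))²/2 = 6.91999/2 = 3.46000.
(Check via u − w = 2F/√(2b): u − w = -17.39002, 2F/√(2b) = -17.39003.)

b = 3.46 N·s/m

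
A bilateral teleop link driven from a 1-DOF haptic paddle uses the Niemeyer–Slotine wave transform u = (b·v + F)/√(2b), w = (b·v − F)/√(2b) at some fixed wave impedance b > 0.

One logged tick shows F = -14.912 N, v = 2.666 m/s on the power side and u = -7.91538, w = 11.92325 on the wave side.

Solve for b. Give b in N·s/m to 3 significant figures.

u + w = 4.00787;  u + w = √(2b)·v, so √(2b) = 4.00787/2.666 = 1.50333.
b = (√(2b))²/2 = 2.25999/2 = 1.13000.
(Check via u − w = 2F/√(2b): u − w = -19.83863, 2F/√(2b) = -19.83866.)

b = 1.13 N·s/m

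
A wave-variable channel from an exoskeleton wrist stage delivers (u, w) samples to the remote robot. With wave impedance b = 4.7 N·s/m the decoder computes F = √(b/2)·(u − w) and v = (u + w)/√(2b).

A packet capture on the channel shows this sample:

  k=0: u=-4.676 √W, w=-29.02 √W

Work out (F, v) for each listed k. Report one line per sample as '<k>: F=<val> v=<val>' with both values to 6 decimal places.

0: F=37.318645 v=-10.990423

k=0: u−w=24.344000, u+w=-33.696000; √(b/2)=1.532971, √(2b)=3.065942; F=1.532971×24.344=37.318645, v=-33.696000/3.065942=-10.990423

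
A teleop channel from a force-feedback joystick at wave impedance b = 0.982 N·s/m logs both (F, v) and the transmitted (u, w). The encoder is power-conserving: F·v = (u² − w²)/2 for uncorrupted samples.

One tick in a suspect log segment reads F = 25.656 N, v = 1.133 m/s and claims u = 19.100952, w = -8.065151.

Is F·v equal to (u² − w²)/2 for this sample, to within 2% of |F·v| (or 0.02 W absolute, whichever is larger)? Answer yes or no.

F·v = 25.656×1.133 = 29.068248 W.
(u² − w²)/2 = (364.846367 − 65.046661)/2 = 149.899853 W.
|Δ| = 120.831605;  2% of max(1, |F·v|) = 0.581365.

no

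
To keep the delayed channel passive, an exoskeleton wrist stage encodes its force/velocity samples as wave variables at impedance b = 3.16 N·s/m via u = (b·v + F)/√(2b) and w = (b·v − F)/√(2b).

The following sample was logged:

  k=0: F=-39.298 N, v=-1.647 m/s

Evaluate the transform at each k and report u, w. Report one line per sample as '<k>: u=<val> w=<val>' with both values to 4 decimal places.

k=0: b·v=3.16×(-1.647)=-5.2045; √(2b)=2.5140; u=(-5.2045+(-39.298))/2.5140=-17.7022, w=(-5.2045−(-39.298))/2.5140=13.5617

0: u=-17.7022 w=13.5617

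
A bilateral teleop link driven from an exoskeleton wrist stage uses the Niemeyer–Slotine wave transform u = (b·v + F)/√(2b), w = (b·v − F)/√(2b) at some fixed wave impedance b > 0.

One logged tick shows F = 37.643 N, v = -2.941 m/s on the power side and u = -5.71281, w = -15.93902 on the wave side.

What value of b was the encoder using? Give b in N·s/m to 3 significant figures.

u + w = -21.6518;  u + w = √(2b)·v, so √(2b) = -21.6518/(-2.941) = 7.3621.
b = (√(2b))²/2 = 54.2000/2 = 27.1000.
(Check via u − w = 2F/√(2b): u − w = 10.2262, 2F/√(2b) = 10.2262.)

b = 27.1 N·s/m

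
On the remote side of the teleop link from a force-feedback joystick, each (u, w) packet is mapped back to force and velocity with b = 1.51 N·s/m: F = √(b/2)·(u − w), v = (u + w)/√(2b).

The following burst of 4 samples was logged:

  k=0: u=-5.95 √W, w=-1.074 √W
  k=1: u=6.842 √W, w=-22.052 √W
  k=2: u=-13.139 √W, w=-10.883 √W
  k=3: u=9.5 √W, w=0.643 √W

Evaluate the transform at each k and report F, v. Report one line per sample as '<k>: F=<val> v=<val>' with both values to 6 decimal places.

0: F=-4.236792 v=-4.041858
1: F=25.106209 v=-8.752371
2: F=-1.960255 v=-13.823108
3: F=7.695912 v=5.836641

k=0: u−w=-4.876000, u+w=-7.024000; √(b/2)=0.868907, √(2b)=1.737815; F=0.868907×(-4.876)=-4.236792, v=-7.024000/1.737815=-4.041858
k=1: u−w=28.894000, u+w=-15.210000; √(b/2)=0.868907, √(2b)=1.737815; F=0.868907×28.894=25.106209, v=-15.210000/1.737815=-8.752371
k=2: u−w=-2.256000, u+w=-24.022000; √(b/2)=0.868907, √(2b)=1.737815; F=0.868907×(-2.256)=-1.960255, v=-24.022000/1.737815=-13.823108
k=3: u−w=8.857000, u+w=10.143000; √(b/2)=0.868907, √(2b)=1.737815; F=0.868907×8.857=7.695912, v=10.143000/1.737815=5.836641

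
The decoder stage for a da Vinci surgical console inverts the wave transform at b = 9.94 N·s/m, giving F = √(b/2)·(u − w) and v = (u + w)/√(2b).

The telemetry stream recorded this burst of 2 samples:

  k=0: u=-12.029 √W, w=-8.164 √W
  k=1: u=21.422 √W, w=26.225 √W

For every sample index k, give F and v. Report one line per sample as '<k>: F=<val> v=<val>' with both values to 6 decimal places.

k=0: u−w=-3.865000, u+w=-20.193000; √(b/2)=2.229350, √(2b)=4.458699; F=2.229350×(-3.865)=-8.616437, v=-20.193000/4.458699=-4.528899
k=1: u−w=-4.803000, u+w=47.647000; √(b/2)=2.229350, √(2b)=4.458699; F=2.229350×(-4.803)=-10.707567, v=47.647000/4.458699=10.686300

0: F=-8.616437 v=-4.528899
1: F=-10.707567 v=10.686300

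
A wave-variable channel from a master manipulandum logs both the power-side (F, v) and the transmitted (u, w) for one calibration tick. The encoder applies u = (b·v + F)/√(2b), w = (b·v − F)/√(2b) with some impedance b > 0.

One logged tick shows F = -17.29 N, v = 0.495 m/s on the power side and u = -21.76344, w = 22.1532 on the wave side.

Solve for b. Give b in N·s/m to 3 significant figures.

b = 0.31 N·s/m

u + w = 0.38976;  u + w = √(2b)·v, so √(2b) = 0.38976/0.495 = 0.78739.
b = (√(2b))²/2 = 0.61999/2 = 0.30999.
(Check via u − w = 2F/√(2b): u − w = -43.91664, 2F/√(2b) = -43.91703.)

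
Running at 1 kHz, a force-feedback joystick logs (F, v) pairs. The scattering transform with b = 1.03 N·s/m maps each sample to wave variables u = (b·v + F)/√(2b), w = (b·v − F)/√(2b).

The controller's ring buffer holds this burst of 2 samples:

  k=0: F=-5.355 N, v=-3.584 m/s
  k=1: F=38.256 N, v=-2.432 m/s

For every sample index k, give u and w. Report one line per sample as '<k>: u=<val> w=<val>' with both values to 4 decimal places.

0: u=-6.3030 w=1.1590
1: u=24.9089 w=-28.3995

k=0: b·v=1.03×(-3.584)=-3.6915; √(2b)=1.4353; u=(-3.6915+(-5.355))/1.4353=-6.3030, w=(-3.6915−(-5.355))/1.4353=1.1590
k=1: b·v=1.03×(-2.432)=-2.5050; √(2b)=1.4353; u=(-2.5050+38.256)/1.4353=24.9089, w=(-2.5050−38.256)/1.4353=-28.3995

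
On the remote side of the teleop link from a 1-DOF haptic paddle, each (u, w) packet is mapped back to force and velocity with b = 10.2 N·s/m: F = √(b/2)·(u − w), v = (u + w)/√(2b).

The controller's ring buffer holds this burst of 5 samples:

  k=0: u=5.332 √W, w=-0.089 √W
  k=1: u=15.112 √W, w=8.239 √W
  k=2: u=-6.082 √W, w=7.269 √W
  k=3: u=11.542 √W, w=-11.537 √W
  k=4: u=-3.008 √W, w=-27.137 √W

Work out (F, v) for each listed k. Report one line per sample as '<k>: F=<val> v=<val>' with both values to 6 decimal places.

0: F=12.242342 v=1.160820
1: F=15.521419 v=5.169998
2: F=-30.150803 v=0.262806
3: F=52.119720 v=0.001107
4: F=54.490954 v=-6.674215

k=0: u−w=5.421000, u+w=5.243000; √(b/2)=2.258318, √(2b)=4.516636; F=2.258318×5.421=12.242342, v=5.243000/4.516636=1.160820
k=1: u−w=6.873000, u+w=23.351000; √(b/2)=2.258318, √(2b)=4.516636; F=2.258318×6.873=15.521419, v=23.351000/4.516636=5.169998
k=2: u−w=-13.351000, u+w=1.187000; √(b/2)=2.258318, √(2b)=4.516636; F=2.258318×(-13.351)=-30.150803, v=1.187000/4.516636=0.262806
k=3: u−w=23.079000, u+w=0.005000; √(b/2)=2.258318, √(2b)=4.516636; F=2.258318×23.079=52.119720, v=0.005000/4.516636=0.001107
k=4: u−w=24.129000, u+w=-30.145000; √(b/2)=2.258318, √(2b)=4.516636; F=2.258318×24.129=54.490954, v=-30.145000/4.516636=-6.674215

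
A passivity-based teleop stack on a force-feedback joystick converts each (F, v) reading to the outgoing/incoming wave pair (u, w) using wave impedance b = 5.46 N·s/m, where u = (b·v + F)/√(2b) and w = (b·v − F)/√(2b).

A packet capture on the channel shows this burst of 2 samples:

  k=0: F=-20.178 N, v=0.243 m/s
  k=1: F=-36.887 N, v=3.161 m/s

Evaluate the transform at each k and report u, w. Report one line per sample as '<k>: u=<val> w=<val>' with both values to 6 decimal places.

k=0: b·v=5.46×0.243=1.326780; √(2b)=3.304542; u=(1.326780+(-20.178))/3.304542=-5.704639, w=(1.326780−(-20.178))/3.304542=6.507642
k=1: b·v=5.46×3.161=17.259060; √(2b)=3.304542; u=(17.259060+(-36.887))/3.304542=-5.939685, w=(17.259060−(-36.887))/3.304542=16.385343

0: u=-5.704639 w=6.507642
1: u=-5.939685 w=16.385343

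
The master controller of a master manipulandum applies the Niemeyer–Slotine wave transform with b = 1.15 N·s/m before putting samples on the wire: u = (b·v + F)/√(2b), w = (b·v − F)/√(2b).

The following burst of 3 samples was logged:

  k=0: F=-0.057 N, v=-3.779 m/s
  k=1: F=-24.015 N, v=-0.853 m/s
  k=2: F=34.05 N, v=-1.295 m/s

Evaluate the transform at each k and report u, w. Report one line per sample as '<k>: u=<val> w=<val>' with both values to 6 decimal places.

k=0: b·v=1.15×(-3.779)=-4.345850; √(2b)=1.516575; u=(-4.345850+(-0.057))/1.516575=-2.903153, w=(-4.345850−(-0.057))/1.516575=-2.827984
k=1: b·v=1.15×(-0.853)=-0.980950; √(2b)=1.516575; u=(-0.980950+(-24.015))/1.516575=-16.481841, w=(-0.980950−(-24.015))/1.516575=15.188203
k=2: b·v=1.15×(-1.295)=-1.489250; √(2b)=1.516575; u=(-1.489250+34.05)/1.516575=21.469923, w=(-1.489250−34.05)/1.516575=-23.433887

0: u=-2.903153 w=-2.827984
1: u=-16.481841 w=15.188203
2: u=21.469923 w=-23.433887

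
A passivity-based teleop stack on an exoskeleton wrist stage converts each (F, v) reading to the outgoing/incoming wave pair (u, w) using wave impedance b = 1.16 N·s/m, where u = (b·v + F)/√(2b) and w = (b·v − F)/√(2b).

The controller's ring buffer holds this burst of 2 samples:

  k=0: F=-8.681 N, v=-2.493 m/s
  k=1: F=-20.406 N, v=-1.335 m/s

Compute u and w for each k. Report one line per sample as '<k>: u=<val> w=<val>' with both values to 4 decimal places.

k=0: b·v=1.16×(-2.493)=-2.8919; √(2b)=1.5232; u=(-2.8919+(-8.681))/1.5232=-7.5980, w=(-2.8919−(-8.681))/1.5232=3.8007
k=1: b·v=1.16×(-1.335)=-1.5486; √(2b)=1.5232; u=(-1.5486+(-20.406))/1.5232=-14.4139, w=(-1.5486−(-20.406))/1.5232=12.3805

0: u=-7.5980 w=3.8007
1: u=-14.4139 w=12.3805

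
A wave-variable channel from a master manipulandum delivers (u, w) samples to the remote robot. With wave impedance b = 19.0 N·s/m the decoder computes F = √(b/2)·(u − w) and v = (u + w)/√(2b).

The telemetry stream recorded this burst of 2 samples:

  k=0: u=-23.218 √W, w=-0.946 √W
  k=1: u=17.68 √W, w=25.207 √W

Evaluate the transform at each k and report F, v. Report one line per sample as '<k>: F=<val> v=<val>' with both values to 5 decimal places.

0: F=-68.64691 v=-3.91992
1: F=-23.19977 v=6.95719

k=0: u−w=-22.27200, u+w=-24.16400; √(b/2)=3.08221, √(2b)=6.16441; F=3.08221×(-22.272)=-68.64691, v=-24.16400/6.16441=-3.91992
k=1: u−w=-7.52700, u+w=42.88700; √(b/2)=3.08221, √(2b)=6.16441; F=3.08221×(-7.527)=-23.19977, v=42.88700/6.16441=6.95719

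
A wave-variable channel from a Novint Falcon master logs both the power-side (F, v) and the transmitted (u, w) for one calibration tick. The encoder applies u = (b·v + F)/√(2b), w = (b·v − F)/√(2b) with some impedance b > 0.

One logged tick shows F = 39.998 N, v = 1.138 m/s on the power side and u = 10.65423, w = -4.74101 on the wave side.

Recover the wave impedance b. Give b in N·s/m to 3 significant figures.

b = 13.5 N·s/m

u + w = 5.91322;  u + w = √(2b)·v, so √(2b) = 5.91322/1.138 = 5.19615.
b = (√(2b))²/2 = 26.99999/2 = 13.49999.
(Check via u − w = 2F/√(2b): u − w = 15.39524, 2F/√(2b) = 15.39524.)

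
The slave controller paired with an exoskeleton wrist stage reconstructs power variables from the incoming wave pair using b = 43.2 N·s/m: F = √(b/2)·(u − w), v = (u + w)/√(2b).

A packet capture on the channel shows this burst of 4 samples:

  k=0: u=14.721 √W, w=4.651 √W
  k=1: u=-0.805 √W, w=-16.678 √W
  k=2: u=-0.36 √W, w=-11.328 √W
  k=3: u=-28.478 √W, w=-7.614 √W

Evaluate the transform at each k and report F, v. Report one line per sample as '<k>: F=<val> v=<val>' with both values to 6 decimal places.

0: F=46.801131 v=2.084095
1: F=73.771038 v=-1.880871
2: F=50.974658 v=-1.257429
3: F=-96.967109 v=-3.882881

k=0: u−w=10.070000, u+w=19.372000; √(b/2)=4.647580, √(2b)=9.295160; F=4.647580×10.07=46.801131, v=19.372000/9.295160=2.084095
k=1: u−w=15.873000, u+w=-17.483000; √(b/2)=4.647580, √(2b)=9.295160; F=4.647580×15.873=73.771038, v=-17.483000/9.295160=-1.880871
k=2: u−w=10.968000, u+w=-11.688000; √(b/2)=4.647580, √(2b)=9.295160; F=4.647580×10.968=50.974658, v=-11.688000/9.295160=-1.257429
k=3: u−w=-20.864000, u+w=-36.092000; √(b/2)=4.647580, √(2b)=9.295160; F=4.647580×(-20.864)=-96.967109, v=-36.092000/9.295160=-3.882881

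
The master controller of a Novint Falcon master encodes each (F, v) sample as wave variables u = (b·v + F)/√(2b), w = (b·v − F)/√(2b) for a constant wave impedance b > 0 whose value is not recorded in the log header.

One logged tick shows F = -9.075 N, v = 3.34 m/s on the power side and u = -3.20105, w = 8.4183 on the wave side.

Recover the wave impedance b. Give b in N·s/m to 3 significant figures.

b = 1.22 N·s/m

u + w = 5.21725;  u + w = √(2b)·v, so √(2b) = 5.21725/3.34 = 1.56205.
b = (√(2b))²/2 = 2.44000/2 = 1.22000.
(Check via u − w = 2F/√(2b): u − w = -11.61935, 2F/√(2b) = -11.61934.)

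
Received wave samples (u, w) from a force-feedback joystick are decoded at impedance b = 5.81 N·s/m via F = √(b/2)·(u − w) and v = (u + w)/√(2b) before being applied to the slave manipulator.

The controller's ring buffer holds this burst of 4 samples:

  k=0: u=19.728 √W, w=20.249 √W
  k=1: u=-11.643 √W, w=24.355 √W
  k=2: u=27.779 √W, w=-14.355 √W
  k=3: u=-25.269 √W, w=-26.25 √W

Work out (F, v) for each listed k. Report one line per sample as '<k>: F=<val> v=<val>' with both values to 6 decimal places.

0: F=-0.887996 v=11.727546
1: F=-61.355209 v=3.729158
2: F=71.813445 v=3.938029
3: F=1.672022 v=-15.113476

k=0: u−w=-0.521000, u+w=39.977000; √(b/2)=1.704406, √(2b)=3.408812; F=1.704406×(-0.521)=-0.887996, v=39.977000/3.408812=11.727546
k=1: u−w=-35.998000, u+w=12.712000; √(b/2)=1.704406, √(2b)=3.408812; F=1.704406×(-35.998)=-61.355209, v=12.712000/3.408812=3.729158
k=2: u−w=42.134000, u+w=13.424000; √(b/2)=1.704406, √(2b)=3.408812; F=1.704406×42.134=71.813445, v=13.424000/3.408812=3.938029
k=3: u−w=0.981000, u+w=-51.519000; √(b/2)=1.704406, √(2b)=3.408812; F=1.704406×0.981=1.672022, v=-51.519000/3.408812=-15.113476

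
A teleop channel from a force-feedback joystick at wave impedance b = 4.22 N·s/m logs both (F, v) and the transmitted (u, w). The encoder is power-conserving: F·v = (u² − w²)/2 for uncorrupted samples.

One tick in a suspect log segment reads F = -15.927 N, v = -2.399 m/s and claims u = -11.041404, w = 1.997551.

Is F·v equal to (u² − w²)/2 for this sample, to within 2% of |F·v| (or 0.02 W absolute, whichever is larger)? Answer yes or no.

F·v = (-15.927)×(-2.399) = 38.208873 W.
(u² − w²)/2 = (121.912602 − 3.990210)/2 = 58.961196 W.
|Δ| = 20.752323;  2% of max(1, |F·v|) = 0.764177.

no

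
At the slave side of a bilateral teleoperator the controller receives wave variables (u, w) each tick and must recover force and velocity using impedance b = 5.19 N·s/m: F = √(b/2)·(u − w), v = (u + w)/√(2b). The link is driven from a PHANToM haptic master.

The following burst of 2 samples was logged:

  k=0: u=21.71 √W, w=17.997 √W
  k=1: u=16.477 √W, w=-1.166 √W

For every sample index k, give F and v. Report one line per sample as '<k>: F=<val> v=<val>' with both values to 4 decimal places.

0: F=5.9813 v=12.3245
1: F=28.4211 v=4.7523

k=0: u−w=3.7130, u+w=39.7070; √(b/2)=1.6109, √(2b)=3.2218; F=1.6109×3.713=5.9813, v=39.7070/3.2218=12.3245
k=1: u−w=17.6430, u+w=15.3110; √(b/2)=1.6109, √(2b)=3.2218; F=1.6109×17.643=28.4211, v=15.3110/3.2218=4.7523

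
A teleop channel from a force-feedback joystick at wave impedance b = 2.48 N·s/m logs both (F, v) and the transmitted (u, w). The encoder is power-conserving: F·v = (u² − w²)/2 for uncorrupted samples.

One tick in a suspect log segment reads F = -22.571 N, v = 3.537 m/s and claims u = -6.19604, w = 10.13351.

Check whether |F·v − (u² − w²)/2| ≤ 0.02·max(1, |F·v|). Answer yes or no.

F·v = (-22.571)×3.537 = -79.83363 W.
(u² − w²)/2 = (38.39091 − 102.68802)/2 = -32.14856 W.
|Δ| = 47.68507;  2% of max(1, |F·v|) = 1.59667.

no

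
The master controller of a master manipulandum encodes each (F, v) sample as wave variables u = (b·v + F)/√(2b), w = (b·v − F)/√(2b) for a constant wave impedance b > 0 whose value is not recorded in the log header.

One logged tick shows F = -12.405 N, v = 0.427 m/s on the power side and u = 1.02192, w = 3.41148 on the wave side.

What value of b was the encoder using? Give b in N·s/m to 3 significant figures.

b = 53.9 N·s/m

u + w = 4.4334;  u + w = √(2b)·v, so √(2b) = 4.4334/0.427 = 10.3827.
b = (√(2b))²/2 = 107.7998/2 = 53.8999.
(Check via u − w = 2F/√(2b): u − w = -2.3896, 2F/√(2b) = -2.3896.)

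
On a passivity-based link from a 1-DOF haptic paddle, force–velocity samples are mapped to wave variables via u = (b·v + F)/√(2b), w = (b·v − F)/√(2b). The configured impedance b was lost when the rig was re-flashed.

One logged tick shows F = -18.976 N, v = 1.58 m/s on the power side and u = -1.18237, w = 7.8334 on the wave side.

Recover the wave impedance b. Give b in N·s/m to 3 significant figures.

u + w = 6.6510;  u + w = √(2b)·v, so √(2b) = 6.6510/1.58 = 4.2095.
b = (√(2b))²/2 = 17.7200/2 = 8.8600.
(Check via u − w = 2F/√(2b): u − w = -9.0158, 2F/√(2b) = -9.0158.)

b = 8.86 N·s/m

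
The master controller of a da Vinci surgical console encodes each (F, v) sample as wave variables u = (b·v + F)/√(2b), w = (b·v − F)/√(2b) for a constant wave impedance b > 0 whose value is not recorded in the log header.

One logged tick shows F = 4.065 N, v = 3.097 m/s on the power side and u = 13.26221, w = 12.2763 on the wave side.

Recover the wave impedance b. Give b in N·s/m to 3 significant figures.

u + w = 25.53851;  u + w = √(2b)·v, so √(2b) = 25.53851/3.097 = 8.24621.
b = (√(2b))²/2 = 67.99997/2 = 33.99998.
(Check via u − w = 2F/√(2b): u − w = 0.98591, 2F/√(2b) = 0.98591.)

b = 34 N·s/m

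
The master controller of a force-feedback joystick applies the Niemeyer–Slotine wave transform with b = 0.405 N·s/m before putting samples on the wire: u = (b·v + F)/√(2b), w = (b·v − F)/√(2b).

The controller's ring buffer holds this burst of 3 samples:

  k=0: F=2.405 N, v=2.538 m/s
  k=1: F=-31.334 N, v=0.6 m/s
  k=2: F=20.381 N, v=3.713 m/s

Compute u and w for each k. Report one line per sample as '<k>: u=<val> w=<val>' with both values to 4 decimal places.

k=0: b·v=0.405×2.538=1.0279; √(2b)=0.9000; u=(1.0279+2.405)/0.9000=3.8143, w=(1.0279−2.405)/0.9000=-1.5301
k=1: b·v=0.405×0.6=0.2430; √(2b)=0.9000; u=(0.2430+(-31.334))/0.9000=-34.5456, w=(0.2430−(-31.334))/0.9000=35.0856
k=2: b·v=0.405×3.713=1.5038; √(2b)=0.9000; u=(1.5038+20.381)/0.9000=24.3164, w=(1.5038−20.381)/0.9000=-20.9747

0: u=3.8143 w=-1.5301
1: u=-34.5456 w=35.0856
2: u=24.3164 w=-20.9747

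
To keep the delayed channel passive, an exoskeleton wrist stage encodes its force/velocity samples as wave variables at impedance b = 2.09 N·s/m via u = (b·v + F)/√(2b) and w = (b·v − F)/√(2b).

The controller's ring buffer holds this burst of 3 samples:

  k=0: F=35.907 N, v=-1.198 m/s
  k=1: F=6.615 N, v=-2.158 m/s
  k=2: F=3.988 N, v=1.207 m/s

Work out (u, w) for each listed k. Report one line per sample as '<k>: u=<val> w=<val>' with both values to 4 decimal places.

0: u=16.3380 w=-18.7873
1: u=1.0295 w=-5.4415
2: u=3.1845 w=-0.7167

k=0: b·v=2.09×(-1.198)=-2.5038; √(2b)=2.0445; u=(-2.5038+35.907)/2.0445=16.3380, w=(-2.5038−35.907)/2.0445=-18.7873
k=1: b·v=2.09×(-2.158)=-4.5102; √(2b)=2.0445; u=(-4.5102+6.615)/2.0445=1.0295, w=(-4.5102−6.615)/2.0445=-5.4415
k=2: b·v=2.09×1.207=2.5226; √(2b)=2.0445; u=(2.5226+3.988)/2.0445=3.1845, w=(2.5226−3.988)/2.0445=-0.7167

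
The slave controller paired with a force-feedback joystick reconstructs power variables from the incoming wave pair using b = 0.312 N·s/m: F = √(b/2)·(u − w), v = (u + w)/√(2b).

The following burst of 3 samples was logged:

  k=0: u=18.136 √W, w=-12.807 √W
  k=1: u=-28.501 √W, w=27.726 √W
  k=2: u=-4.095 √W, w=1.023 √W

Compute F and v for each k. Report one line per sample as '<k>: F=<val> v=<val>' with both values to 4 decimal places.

0: F=12.2215 v=6.7461
1: F=-22.2079 v=-0.9811
2: F=-2.0214 v=-3.8889

k=0: u−w=30.9430, u+w=5.3290; √(b/2)=0.3950, √(2b)=0.7899; F=0.3950×30.943=12.2215, v=5.3290/0.7899=6.7461
k=1: u−w=-56.2270, u+w=-0.7750; √(b/2)=0.3950, √(2b)=0.7899; F=0.3950×(-56.227)=-22.2079, v=-0.7750/0.7899=-0.9811
k=2: u−w=-5.1180, u+w=-3.0720; √(b/2)=0.3950, √(2b)=0.7899; F=0.3950×(-5.118)=-2.0214, v=-3.0720/0.7899=-3.8889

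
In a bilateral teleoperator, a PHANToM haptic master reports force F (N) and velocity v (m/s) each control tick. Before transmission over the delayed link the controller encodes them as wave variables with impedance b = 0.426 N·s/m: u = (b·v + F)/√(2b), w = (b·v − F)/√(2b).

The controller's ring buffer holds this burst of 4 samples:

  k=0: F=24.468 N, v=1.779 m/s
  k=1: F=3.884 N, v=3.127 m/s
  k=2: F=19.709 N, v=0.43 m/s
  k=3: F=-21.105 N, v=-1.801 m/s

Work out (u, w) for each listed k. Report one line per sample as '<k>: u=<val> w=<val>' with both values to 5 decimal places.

k=0: b·v=0.426×1.779=0.75785; √(2b)=0.92304; u=(0.75785+24.468)/0.92304=27.32915, w=(0.75785−24.468)/0.92304=-25.68706
k=1: b·v=0.426×3.127=1.33210; √(2b)=0.92304; u=(1.33210+3.884)/0.92304=5.65101, w=(1.33210−3.884)/0.92304=-2.76467
k=2: b·v=0.426×0.43=0.18318; √(2b)=0.92304; u=(0.18318+19.709)/0.92304=21.55076, w=(0.18318−19.709)/0.92304=-21.15385
k=3: b·v=0.426×(-1.801)=-0.76723; √(2b)=0.92304; u=(-0.76723+(-21.105))/0.92304=-23.69590, w=(-0.76723−(-21.105))/0.92304=22.03351

0: u=27.32915 w=-25.68706
1: u=5.65101 w=-2.76467
2: u=21.55076 w=-21.15385
3: u=-23.69590 w=22.03351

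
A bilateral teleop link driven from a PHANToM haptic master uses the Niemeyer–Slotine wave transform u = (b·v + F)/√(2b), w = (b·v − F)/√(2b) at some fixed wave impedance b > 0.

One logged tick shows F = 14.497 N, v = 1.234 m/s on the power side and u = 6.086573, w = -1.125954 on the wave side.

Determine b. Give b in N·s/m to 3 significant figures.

b = 8.08 N·s/m

u + w = 4.960619;  u + w = √(2b)·v, so √(2b) = 4.960619/1.234 = 4.019951.
b = (√(2b))²/2 = 16.160003/2 = 8.080001.
(Check via u − w = 2F/√(2b): u − w = 7.212527, 2F/√(2b) = 7.212527.)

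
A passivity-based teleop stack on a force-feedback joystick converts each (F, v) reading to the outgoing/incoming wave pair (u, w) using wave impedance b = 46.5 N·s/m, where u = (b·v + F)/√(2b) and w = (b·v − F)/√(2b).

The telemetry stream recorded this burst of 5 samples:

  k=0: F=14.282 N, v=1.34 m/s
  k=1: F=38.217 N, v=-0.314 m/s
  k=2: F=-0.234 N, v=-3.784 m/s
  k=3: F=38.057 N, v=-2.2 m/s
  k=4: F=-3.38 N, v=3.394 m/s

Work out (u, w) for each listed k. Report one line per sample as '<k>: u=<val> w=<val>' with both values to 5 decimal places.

k=0: b·v=46.5×1.34=62.31000; √(2b)=9.64365; u=(62.31000+14.282)/9.64365=7.94222, w=(62.31000−14.282)/9.64365=4.98027
k=1: b·v=46.5×(-0.314)=-14.60100; √(2b)=9.64365; u=(-14.60100+38.217)/9.64365=2.44887, w=(-14.60100−38.217)/9.64365=-5.47697
k=2: b·v=46.5×(-3.784)=-175.95600; √(2b)=9.64365; u=(-175.95600+(-0.234))/9.64365=-18.27005, w=(-175.95600−(-0.234))/9.64365=-18.22152
k=3: b·v=46.5×(-2.2)=-102.30000; √(2b)=9.64365; u=(-102.30000+38.057)/9.64365=-6.66169, w=(-102.30000−38.057)/9.64365=-14.55434
k=4: b·v=46.5×3.394=157.82100; √(2b)=9.64365; u=(157.82100+(-3.38))/9.64365=16.01479, w=(157.82100−(-3.38))/9.64365=16.71577

0: u=7.94222 w=4.98027
1: u=2.44887 w=-5.47697
2: u=-18.27005 w=-18.22152
3: u=-6.66169 w=-14.55434
4: u=16.01479 w=16.71577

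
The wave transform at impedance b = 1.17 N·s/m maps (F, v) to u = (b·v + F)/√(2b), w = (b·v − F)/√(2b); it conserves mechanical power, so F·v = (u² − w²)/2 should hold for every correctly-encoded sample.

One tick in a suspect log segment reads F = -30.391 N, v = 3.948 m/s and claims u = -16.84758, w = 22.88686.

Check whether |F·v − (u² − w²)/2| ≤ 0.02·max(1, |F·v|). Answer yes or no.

yes

F·v = (-30.391)×3.948 = -119.98367 W.
(u² − w²)/2 = (283.84095 − 523.80836)/2 = -119.98370 W.
|Δ| = 0.00004;  2% of max(1, |F·v|) = 2.39967.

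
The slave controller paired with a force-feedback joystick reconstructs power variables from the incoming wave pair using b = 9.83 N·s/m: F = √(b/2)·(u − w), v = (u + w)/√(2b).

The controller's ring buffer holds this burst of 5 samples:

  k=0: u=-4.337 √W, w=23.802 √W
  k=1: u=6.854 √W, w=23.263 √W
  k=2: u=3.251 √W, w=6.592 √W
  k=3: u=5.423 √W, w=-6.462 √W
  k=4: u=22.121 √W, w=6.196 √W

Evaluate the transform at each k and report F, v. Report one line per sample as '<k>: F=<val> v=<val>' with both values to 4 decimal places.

0: F=-62.3836 v=4.3900
1: F=-36.3784 v=6.7923
2: F=-7.4069 v=2.2199
3: F=26.3488 v=-0.2343
4: F=35.3054 v=6.3864

k=0: u−w=-28.1390, u+w=19.4650; √(b/2)=2.2170, √(2b)=4.4340; F=2.2170×(-28.139)=-62.3836, v=19.4650/4.4340=4.3900
k=1: u−w=-16.4090, u+w=30.1170; √(b/2)=2.2170, √(2b)=4.4340; F=2.2170×(-16.409)=-36.3784, v=30.1170/4.4340=6.7923
k=2: u−w=-3.3410, u+w=9.8430; √(b/2)=2.2170, √(2b)=4.4340; F=2.2170×(-3.341)=-7.4069, v=9.8430/4.4340=2.2199
k=3: u−w=11.8850, u+w=-1.0390; √(b/2)=2.2170, √(2b)=4.4340; F=2.2170×11.885=26.3488, v=-1.0390/4.4340=-0.2343
k=4: u−w=15.9250, u+w=28.3170; √(b/2)=2.2170, √(2b)=4.4340; F=2.2170×15.925=35.3054, v=28.3170/4.4340=6.3864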